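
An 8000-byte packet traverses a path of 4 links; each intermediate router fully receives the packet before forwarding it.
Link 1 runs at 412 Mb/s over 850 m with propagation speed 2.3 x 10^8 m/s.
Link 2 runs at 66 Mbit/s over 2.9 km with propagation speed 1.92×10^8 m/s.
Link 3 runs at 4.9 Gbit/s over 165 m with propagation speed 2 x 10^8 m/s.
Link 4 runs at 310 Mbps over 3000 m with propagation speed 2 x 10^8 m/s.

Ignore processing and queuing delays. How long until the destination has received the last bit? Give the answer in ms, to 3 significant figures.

L = 8000 × 8 = 64000 bits.
Transmission delays (L/R per hop): 0.15534, 0.969697, 0.0130612, 0.206452 ms; sum = 1.34455 ms.
Propagation delays (d/s per hop): 0.00369565, 0.0151042, 0.000825, 0.015 ms; sum = 0.0346248 ms.
End-to-end = 1.38 ms.

1.38 ms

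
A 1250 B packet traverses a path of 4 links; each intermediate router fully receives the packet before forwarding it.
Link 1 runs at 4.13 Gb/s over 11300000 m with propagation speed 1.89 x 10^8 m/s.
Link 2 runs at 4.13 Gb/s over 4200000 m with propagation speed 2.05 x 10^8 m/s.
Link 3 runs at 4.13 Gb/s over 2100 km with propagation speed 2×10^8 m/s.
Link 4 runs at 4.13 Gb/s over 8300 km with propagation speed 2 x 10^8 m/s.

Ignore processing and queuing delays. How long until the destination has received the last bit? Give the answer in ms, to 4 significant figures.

132.3 ms

L = 1250 × 8 = 10000 bits.
Transmission delay per hop = L/R = 10000/4130000000 = 0.00242131 ms; 4 hops → 0.00968523 ms.
Propagation delays (d/s per hop): 59.7884, 20.4878, 10.5, 41.5 ms; sum = 132.276 ms.
End-to-end = 132.3 ms.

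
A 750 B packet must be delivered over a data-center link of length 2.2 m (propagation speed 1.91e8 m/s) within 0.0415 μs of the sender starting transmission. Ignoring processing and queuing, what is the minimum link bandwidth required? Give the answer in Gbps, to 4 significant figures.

200.1 Gbps

L = 6000 bits.
Propagation delay = 2.2 / 191000000 = 0.0115183 μs.
Transmission budget = 0.0415 − 0.0115183 = 0.0299817 μs.
R ≥ L / t_tx = 6000 bits / 2.99817e-08 s = 200.1 Gbps.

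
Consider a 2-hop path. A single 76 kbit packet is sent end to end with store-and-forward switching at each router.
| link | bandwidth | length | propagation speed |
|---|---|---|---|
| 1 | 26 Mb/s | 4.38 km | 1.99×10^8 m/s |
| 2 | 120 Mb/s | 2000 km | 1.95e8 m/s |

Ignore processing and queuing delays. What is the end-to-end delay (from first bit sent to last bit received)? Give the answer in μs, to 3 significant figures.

L = 76000 bits.
Transmission delays (L/R per hop): 2923.08, 633.333 μs; sum = 3556.41 μs.
Propagation delays (d/s per hop): 22.0101, 10256.4 μs; sum = 10278.4 μs.
End-to-end = 13800 μs.

13800 μs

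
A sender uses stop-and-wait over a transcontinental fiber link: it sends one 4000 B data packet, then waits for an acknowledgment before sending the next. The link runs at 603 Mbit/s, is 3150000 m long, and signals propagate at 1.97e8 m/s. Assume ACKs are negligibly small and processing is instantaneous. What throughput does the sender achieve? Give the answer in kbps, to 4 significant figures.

999.0 kbps

t_tx = L/R = 32000/603000000 = 5.3068e-05 s.
t_prop = 3150000/197000000 = 0.0159898 s; RTT = 0.0319797 s.
Cycle = t_tx + RTT = 0.0320328 s.
Throughput = L / cycle = 32000 / 0.0320328 = 999.0 kbps.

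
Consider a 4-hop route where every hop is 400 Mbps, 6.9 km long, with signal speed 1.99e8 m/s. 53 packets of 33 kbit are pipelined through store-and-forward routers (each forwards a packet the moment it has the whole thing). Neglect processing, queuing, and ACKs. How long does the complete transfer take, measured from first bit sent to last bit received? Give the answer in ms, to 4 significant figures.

4.759 ms

Per-hop transmission t_tx = L/R = 33000/400000000 = 0.0825 ms.
Per-hop propagation t_prop = 6900/199000000 = 0.0346734 ms.
Pipeline fill: first packet needs 4·t_tx to clear all hops; remaining 52 packets each add one t_tx.
Total = (4+53-1)·t_tx + 4·t_prop = 56·0.0825 + 4·0.0346734 = 4.759 ms.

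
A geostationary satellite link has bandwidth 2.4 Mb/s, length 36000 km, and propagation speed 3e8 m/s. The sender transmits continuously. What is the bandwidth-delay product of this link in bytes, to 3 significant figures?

Propagation delay = 36000000 / 300000000 = 0.12 s.
BDP = R × t_prop = 2400000 × 0.12 = 288000 bits.
In bytes: 288000/8 = 36000 bytes.

36000 bytes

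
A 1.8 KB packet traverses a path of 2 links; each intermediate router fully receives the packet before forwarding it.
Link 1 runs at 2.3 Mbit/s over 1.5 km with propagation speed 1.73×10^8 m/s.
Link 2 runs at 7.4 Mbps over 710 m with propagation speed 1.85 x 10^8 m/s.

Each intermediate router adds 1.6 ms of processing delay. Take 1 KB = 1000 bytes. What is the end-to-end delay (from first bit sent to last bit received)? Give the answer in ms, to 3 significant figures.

9.82 ms

L = 14400 bits.
Transmission delays (L/R per hop): 6.26087, 1.94595 ms; sum = 8.20682 ms.
Propagation delays (d/s per hop): 0.00867052, 0.00383784 ms; sum = 0.0125084 ms.
Processing at 1 router(s): 1 × 1.6 ms = 1.6 ms.
End-to-end = 9.82 ms.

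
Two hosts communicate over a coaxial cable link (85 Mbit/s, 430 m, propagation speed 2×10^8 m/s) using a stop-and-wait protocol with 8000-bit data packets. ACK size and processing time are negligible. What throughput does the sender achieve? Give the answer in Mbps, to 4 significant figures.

t_tx = L/R = 8000/85000000 = 9.41176e-05 s.
t_prop = 430/200000000 = 2.15e-06 s; RTT = 4.3e-06 s.
Cycle = t_tx + RTT = 9.84176e-05 s.
Throughput = L / cycle = 8000 / 9.84176e-05 = 81.29 Mbps.

81.29 Mbps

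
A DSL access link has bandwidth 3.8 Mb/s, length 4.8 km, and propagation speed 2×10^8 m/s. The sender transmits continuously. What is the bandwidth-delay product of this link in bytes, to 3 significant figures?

Propagation delay = 4800 / 200000000 = 2.4e-05 s.
BDP = R × t_prop = 3800000 × 2.4e-05 = 91.2 bits.
In bytes: 91.2/8 = 11.4 bytes.

11.4 bytes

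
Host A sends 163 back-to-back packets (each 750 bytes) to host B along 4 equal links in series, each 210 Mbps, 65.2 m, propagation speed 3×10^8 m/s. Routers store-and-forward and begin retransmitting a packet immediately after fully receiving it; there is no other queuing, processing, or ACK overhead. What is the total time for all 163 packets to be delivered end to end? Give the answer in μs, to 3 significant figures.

Per-hop transmission t_tx = L/R = 6000/210000000 = 28.5714 μs.
Per-hop propagation t_prop = 65.2/300000000 = 0.217333 μs.
Pipeline fill: first packet needs 4·t_tx to clear all hops; remaining 162 packets each add one t_tx.
Total = (4+163-1)·t_tx + 4·t_prop = 166·28.5714 + 4·0.217333 = 4740 μs.

4740 μs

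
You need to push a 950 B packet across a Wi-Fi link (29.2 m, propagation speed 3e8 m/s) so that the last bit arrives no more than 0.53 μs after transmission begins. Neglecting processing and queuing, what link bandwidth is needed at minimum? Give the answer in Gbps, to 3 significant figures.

L = 7600 bits.
Propagation delay = 29.2 / 300000000 = 0.0973333 μs.
Transmission budget = 0.53 − 0.0973333 = 0.432667 μs.
R ≥ L / t_tx = 7600 bits / 4.32667e-07 s = 17.6 Gbps.

17.6 Gbps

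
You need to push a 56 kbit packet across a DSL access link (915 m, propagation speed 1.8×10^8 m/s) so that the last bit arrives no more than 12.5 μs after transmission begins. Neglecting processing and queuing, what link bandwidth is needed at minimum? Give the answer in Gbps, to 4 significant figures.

Propagation delay = 915 / 180000000 = 5.08333 μs.
Transmission budget = 12.5 − 5.08333 = 7.41667 μs.
R ≥ L / t_tx = 56000 bits / 7.41667e-06 s = 7.551 Gbps.

7.551 Gbps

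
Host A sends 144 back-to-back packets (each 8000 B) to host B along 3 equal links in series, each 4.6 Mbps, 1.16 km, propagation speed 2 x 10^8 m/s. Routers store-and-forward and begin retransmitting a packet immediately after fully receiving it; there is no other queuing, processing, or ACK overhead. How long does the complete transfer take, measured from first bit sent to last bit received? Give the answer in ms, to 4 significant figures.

Per-hop transmission t_tx = L/R = 64000/4600000 = 13.913 ms.
Per-hop propagation t_prop = 1160/200000000 = 0.0058 ms.
Pipeline fill: first packet needs 3·t_tx to clear all hops; remaining 143 packets each add one t_tx.
Total = (3+144-1)·t_tx + 3·t_prop = 146·13.913 + 3·0.0058 = 2031 ms.

2031 ms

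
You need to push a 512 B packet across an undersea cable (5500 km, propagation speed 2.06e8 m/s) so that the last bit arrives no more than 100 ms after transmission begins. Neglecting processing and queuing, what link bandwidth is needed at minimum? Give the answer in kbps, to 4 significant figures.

55.88 kbps

L = 4096 bits.
Propagation delay = 5500000 / 206000000 = 26.699 ms.
Transmission budget = 100 − 26.699 = 73.301 ms.
R ≥ L / t_tx = 4096 bits / 0.073301 s = 55.88 kbps.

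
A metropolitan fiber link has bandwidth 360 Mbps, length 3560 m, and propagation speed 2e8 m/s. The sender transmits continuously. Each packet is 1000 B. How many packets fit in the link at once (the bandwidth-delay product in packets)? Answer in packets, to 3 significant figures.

0.801 packets

Propagation delay = 3560 / 200000000 = 1.78e-05 s.
BDP = R × t_prop = 360000000 × 1.78e-05 = 6408 bits.
In packets of 8000 bits: 0.801 packets.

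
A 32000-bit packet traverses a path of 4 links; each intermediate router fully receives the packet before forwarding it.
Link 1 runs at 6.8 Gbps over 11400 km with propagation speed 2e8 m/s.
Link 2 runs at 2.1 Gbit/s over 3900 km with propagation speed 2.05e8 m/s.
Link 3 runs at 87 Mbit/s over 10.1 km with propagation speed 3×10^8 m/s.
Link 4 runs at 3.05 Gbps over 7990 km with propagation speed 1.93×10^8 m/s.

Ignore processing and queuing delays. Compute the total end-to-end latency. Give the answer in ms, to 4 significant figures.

Transmission delays (L/R per hop): 0.00470588, 0.0152381, 0.367816, 0.0104918 ms; sum = 0.398252 ms.
Propagation delays (d/s per hop): 57, 19.0244, 0.0336667, 41.399 ms; sum = 117.457 ms.
End-to-end = 117.9 ms.

117.9 ms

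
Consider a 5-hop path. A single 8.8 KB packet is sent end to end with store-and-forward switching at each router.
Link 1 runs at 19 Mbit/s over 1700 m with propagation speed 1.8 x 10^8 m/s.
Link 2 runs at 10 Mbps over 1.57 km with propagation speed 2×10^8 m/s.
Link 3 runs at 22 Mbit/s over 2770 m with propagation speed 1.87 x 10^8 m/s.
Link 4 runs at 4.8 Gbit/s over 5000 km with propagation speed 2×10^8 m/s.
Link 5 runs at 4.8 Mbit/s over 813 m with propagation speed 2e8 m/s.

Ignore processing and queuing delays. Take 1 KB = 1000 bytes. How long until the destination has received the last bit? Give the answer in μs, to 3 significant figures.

53700 μs

L = 70400 bits.
Transmission delays (L/R per hop): 3705.26, 7040, 3200, 14.6667, 14666.7 μs; sum = 28626.6 μs.
Propagation delays (d/s per hop): 9.44444, 7.85, 14.8128, 25000, 4.065 μs; sum = 25036.2 μs.
End-to-end = 53700 μs.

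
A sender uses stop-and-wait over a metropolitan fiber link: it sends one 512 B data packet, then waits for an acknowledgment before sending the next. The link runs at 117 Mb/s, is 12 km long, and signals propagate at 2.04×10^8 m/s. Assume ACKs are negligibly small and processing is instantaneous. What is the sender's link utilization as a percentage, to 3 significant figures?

22.9 %

t_tx = L/R = 4096/117000000 = 3.50085e-05 s.
t_prop = 12000/204000000 = 5.88235e-05 s; RTT = 0.000117647 s.
Cycle = t_tx + RTT = 0.000152656 s.
Utilization = t_tx / cycle = 3.50085e-05/0.000152656 = 22.9 %.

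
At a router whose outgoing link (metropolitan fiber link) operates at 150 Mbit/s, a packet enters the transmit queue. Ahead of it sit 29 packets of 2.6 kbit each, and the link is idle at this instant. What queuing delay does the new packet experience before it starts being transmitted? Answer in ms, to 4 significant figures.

0.5027 ms

Each queued packet: L/R = 2600/150000000 = 0.0173333 ms.
29 queued → 0.502667 ms.
Queuing delay = 0.5027 ms.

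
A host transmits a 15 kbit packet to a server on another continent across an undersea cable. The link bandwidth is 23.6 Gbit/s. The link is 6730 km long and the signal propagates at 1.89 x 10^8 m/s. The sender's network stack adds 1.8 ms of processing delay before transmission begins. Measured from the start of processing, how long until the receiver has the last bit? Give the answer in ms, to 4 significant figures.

L = 15000 bits.
Transmission delay = L/R = 15000 / 23600000000 = 0.000635593 ms.
Propagation delay = d/s = 6730000 m / 189000000 m/s = 35.6085 ms.
Plus processing delay 1.8 ms = 1.8 ms.
Total = 37.41 ms.

37.41 ms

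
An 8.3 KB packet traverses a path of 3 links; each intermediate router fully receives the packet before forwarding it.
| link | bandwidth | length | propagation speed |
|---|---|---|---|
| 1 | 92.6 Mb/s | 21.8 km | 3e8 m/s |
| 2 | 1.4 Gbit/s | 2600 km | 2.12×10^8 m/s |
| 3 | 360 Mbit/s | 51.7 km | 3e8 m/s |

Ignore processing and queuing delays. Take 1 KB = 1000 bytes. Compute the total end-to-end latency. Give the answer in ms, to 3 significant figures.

L = 66400 bits.
Transmission delays (L/R per hop): 0.717063, 0.0474286, 0.184444 ms; sum = 0.948936 ms.
Propagation delays (d/s per hop): 0.0726667, 12.2642, 0.172333 ms; sum = 12.5092 ms.
End-to-end = 13.5 ms.

13.5 ms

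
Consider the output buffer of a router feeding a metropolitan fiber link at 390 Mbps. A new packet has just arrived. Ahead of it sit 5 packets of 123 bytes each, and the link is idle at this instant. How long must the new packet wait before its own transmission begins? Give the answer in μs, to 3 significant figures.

12.6 μs

Each queued packet: L/R = 984/390000000 = 2.52308 μs.
5 queued → 12.6154 μs.
Queuing delay = 12.6 μs.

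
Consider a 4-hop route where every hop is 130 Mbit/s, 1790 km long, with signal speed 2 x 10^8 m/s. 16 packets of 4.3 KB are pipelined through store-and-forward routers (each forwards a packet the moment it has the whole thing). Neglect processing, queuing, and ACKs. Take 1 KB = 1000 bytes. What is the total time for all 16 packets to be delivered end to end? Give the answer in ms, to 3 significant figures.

40.8 ms

Per-hop transmission t_tx = L/R = 34400/130000000 = 0.264615 ms.
Per-hop propagation t_prop = 1790000/200000000 = 8.95 ms.
Pipeline fill: first packet needs 4·t_tx to clear all hops; remaining 15 packets each add one t_tx.
Total = (4+16-1)·t_tx + 4·t_prop = 19·0.264615 + 4·8.95 = 40.8 ms.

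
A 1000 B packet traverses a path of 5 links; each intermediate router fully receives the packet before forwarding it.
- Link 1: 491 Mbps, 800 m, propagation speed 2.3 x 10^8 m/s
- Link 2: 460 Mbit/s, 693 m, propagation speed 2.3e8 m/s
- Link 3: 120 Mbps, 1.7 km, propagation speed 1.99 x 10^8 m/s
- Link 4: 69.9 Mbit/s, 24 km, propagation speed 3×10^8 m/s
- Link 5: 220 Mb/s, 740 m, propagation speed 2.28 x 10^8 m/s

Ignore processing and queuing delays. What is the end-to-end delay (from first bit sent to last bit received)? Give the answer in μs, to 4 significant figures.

L = 1000 × 8 = 8000 bits.
Transmission delays (L/R per hop): 16.2933, 17.3913, 66.6667, 114.449, 36.3636 μs; sum = 251.164 μs.
Propagation delays (d/s per hop): 3.47826, 3.01304, 8.54271, 80, 3.24561 μs; sum = 98.2796 μs.
End-to-end = 349.4 μs.

349.4 μs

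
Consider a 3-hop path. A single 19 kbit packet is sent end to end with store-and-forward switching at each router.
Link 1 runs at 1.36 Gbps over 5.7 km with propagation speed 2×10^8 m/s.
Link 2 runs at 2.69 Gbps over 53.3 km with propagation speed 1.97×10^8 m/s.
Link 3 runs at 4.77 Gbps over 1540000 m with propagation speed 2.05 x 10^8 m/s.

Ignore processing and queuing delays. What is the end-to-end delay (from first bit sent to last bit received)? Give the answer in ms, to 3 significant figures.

L = 19000 bits.
Transmission delays (L/R per hop): 0.0139706, 0.0070632, 0.00398323 ms; sum = 0.025017 ms.
Propagation delays (d/s per hop): 0.0285, 0.270558, 7.5122 ms; sum = 7.81125 ms.
End-to-end = 7.84 ms.

7.84 ms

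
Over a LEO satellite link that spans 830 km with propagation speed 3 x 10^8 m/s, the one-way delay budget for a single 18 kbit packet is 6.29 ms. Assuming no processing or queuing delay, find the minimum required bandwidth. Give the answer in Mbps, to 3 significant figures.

Propagation delay = 830000 / 300000000 = 2.76667 ms.
Transmission budget = 6.29 − 2.76667 = 3.52333 ms.
R ≥ L / t_tx = 18000 bits / 0.00352333 s = 5.11 Mbps.

5.11 Mbps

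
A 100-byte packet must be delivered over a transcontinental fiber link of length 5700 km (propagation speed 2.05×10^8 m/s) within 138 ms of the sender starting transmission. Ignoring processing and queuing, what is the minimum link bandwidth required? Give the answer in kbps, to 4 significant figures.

7.260 kbps

L = 800 bits.
Propagation delay = 5700000 / 2.05e+08 = 27.8049 ms.
Transmission budget = 138 − 27.8049 = 110.195 ms.
R ≥ L / t_tx = 800 bits / 0.110195 s = 7.260 kbps.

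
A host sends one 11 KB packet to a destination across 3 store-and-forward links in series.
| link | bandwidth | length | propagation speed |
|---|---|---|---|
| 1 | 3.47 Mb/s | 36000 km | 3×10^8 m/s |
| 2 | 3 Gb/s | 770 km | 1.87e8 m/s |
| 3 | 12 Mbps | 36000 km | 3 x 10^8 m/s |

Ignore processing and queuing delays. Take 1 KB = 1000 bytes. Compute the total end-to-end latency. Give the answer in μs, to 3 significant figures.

L = 88000 bits.
Transmission delays (L/R per hop): 25360.2, 29.3333, 7333.33 μs; sum = 32722.9 μs.
Propagation delays (d/s per hop): 120000, 4117.65, 120000 μs; sum = 244118 μs.
End-to-end = 277000 μs.

277000 μs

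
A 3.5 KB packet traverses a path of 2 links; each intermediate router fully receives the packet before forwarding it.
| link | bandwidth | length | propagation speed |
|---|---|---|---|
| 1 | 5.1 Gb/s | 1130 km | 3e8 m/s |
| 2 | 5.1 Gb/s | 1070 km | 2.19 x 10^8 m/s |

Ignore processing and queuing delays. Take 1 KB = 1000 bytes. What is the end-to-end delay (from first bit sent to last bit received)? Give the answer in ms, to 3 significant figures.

L = 28000 bits.
Transmission delay per hop = L/R = 28000/5100000000 = 0.0054902 ms; 2 hops → 0.0109804 ms.
Propagation delays (d/s per hop): 3.76667, 4.88584 ms; sum = 8.65251 ms.
End-to-end = 8.66 ms.

8.66 ms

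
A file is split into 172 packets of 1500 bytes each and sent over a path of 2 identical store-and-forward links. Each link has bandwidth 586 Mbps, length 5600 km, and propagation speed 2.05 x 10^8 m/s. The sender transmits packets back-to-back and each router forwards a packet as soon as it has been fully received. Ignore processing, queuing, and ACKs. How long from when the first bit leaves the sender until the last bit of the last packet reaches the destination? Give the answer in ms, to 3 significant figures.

Per-hop transmission t_tx = L/R = 12000/586000000 = 0.0204778 ms.
Per-hop propagation t_prop = 5600000/2.05e+08 = 27.3171 ms.
Pipeline fill: first packet needs 2·t_tx to clear all hops; remaining 171 packets each add one t_tx.
Total = (2+172-1)·t_tx + 2·t_prop = 173·0.0204778 + 2·27.3171 = 58.2 ms.

58.2 ms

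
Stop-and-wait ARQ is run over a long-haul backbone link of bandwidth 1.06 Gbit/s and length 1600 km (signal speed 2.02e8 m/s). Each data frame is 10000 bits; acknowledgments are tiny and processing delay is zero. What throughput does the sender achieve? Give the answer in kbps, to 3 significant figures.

631 kbps

t_tx = L/R = 10000/1060000000 = 9.43396e-06 s.
t_prop = 1600000/202000000 = 0.00792079 s; RTT = 0.0158416 s.
Cycle = t_tx + RTT = 0.015851 s.
Throughput = L / cycle = 10000 / 0.015851 = 631 kbps.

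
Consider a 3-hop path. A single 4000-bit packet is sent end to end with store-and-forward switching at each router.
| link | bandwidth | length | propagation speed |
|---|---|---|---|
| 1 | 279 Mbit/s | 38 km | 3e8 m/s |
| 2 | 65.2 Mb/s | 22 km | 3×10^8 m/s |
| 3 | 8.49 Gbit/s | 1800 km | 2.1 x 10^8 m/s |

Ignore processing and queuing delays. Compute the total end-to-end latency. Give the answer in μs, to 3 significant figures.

Transmission delays (L/R per hop): 14.3369, 61.3497, 0.471143 μs; sum = 76.1578 μs.
Propagation delays (d/s per hop): 126.667, 73.3333, 8571.43 μs; sum = 8771.43 μs.
End-to-end = 8850 μs.

8850 μs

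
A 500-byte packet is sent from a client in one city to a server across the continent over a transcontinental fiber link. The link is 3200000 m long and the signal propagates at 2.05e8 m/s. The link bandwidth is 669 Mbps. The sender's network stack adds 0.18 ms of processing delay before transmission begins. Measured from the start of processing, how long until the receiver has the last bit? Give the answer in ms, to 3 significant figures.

15.8 ms

L = 500 × 8 = 4000 bits.
Transmission delay = L/R = 4000 / 669000000 = 0.00597907 ms.
Propagation delay = d/s = 3200000 m / 2.05e+08 m/s = 15.6098 ms.
Plus processing delay 0.18 ms = 0.18 ms.
Total = 15.8 ms.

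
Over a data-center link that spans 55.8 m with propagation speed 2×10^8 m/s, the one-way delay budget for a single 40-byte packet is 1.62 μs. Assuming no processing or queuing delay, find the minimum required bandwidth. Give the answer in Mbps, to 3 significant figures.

L = 320 bits.
Propagation delay = 55.8 / 200000000 = 0.279 μs.
Transmission budget = 1.62 − 0.279 = 1.341 μs.
R ≥ L / t_tx = 320 bits / 1.341e-06 s = 239 Mbps.

239 Mbps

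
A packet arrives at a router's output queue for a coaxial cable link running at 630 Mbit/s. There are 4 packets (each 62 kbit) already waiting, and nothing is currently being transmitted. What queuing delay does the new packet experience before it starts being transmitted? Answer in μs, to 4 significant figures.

393.7 μs

Each queued packet: L/R = 62000/630000000 = 98.4127 μs.
4 queued → 393.651 μs.
Queuing delay = 393.7 μs.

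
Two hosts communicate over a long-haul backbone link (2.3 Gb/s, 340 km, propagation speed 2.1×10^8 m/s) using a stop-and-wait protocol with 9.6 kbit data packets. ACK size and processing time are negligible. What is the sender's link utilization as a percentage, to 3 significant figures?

t_tx = L/R = 9600/2300000000 = 4.17391e-06 s.
t_prop = 340000/210000000 = 0.00161905 s; RTT = 0.0032381 s.
Cycle = t_tx + RTT = 0.00324227 s.
Utilization = t_tx / cycle = 4.17391e-06/0.00324227 = 0.129 %.

0.129 %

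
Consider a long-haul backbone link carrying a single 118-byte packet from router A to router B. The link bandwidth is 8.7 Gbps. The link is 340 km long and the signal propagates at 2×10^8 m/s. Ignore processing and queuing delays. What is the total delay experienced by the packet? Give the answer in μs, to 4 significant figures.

1700 μs

L = 118 × 8 = 944 bits.
Transmission delay = L/R = 944 / 8700000000 = 0.108506 μs.
Propagation delay = d/s = 340000 m / 200000000 m/s = 1700 μs.
Total = 1700 μs.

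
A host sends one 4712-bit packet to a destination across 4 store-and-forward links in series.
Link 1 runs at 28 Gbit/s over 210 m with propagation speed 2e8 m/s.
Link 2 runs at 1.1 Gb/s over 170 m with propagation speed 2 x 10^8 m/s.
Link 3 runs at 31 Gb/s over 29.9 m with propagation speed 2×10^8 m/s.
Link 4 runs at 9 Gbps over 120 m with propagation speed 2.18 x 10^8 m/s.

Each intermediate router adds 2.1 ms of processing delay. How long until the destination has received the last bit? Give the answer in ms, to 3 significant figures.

6.31 ms

Transmission delays (L/R per hop): 0.000168286, 0.00428364, 0.000152, 0.000523556 ms; sum = 0.00512748 ms.
Propagation delays (d/s per hop): 0.00105, 0.00085, 0.0001495, 0.000550459 ms; sum = 0.00259996 ms.
Processing at 3 router(s): 3 × 2.1 ms = 6.3 ms.
End-to-end = 6.31 ms.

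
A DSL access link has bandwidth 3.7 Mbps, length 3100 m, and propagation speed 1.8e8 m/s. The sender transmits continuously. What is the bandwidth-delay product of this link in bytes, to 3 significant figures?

7.97 bytes

Propagation delay = 3100 / 180000000 = 1.72222e-05 s.
BDP = R × t_prop = 3700000 × 1.72222e-05 = 63.7222 bits.
In bytes: 63.7222/8 = 7.97 bytes.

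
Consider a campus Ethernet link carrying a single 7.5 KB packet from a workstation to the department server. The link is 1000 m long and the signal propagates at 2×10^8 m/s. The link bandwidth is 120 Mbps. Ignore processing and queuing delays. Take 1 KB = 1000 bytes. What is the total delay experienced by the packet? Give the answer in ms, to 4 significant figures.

L = 60000 bits.
Transmission delay = L/R = 60000 / 120000000 = 0.5 ms.
Propagation delay = d/s = 1000 m / 200000000 m/s = 0.005 ms.
Total = 0.5050 ms.

0.5050 ms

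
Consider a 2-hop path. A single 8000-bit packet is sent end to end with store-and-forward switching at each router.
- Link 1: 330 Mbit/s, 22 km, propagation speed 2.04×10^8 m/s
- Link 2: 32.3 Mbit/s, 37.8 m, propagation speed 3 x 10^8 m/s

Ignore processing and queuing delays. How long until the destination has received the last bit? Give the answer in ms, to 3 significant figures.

Transmission delays (L/R per hop): 0.0242424, 0.247678 ms; sum = 0.27192 ms.
Propagation delays (d/s per hop): 0.107843, 0.000126 ms; sum = 0.107969 ms.
End-to-end = 0.380 ms.

0.380 ms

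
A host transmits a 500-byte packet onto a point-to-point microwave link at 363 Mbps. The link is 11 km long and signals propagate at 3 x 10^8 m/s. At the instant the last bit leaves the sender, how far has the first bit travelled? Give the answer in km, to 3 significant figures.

t_tx = L/R = 4000/363000000 = 1.10193e-05 s.
Distance = s × t_tx = 300000000 × 1.10193e-05 = 3.31 km.

3.31 km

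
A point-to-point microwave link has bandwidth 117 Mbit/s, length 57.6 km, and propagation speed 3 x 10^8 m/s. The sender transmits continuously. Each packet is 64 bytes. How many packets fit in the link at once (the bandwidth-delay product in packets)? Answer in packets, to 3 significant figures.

Propagation delay = 57600 / 300000000 = 0.000192 s.
BDP = R × t_prop = 117000000 × 0.000192 = 22464 bits.
In packets of 512 bits: 43.9 packets.

43.9 packets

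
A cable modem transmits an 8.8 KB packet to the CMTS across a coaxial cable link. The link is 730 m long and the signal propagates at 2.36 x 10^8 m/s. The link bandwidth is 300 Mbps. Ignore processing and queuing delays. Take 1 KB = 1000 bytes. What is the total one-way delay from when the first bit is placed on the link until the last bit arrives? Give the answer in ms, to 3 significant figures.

L = 70400 bits.
Transmission delay = L/R = 70400 / 300000000 = 0.234667 ms.
Propagation delay = d/s = 730 m / 236000000 m/s = 0.00309322 ms.
Total = 0.238 ms.

0.238 ms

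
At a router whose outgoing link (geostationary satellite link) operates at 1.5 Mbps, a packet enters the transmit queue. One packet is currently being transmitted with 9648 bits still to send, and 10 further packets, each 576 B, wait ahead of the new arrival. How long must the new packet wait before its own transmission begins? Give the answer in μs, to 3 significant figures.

37200 μs

Each queued packet: L/R = 4608/1500000 = 3072 μs.
10 queued → 30720 μs.
Plus remaining 9648 bits of current packet: 6432 μs.
Queuing delay = 37200 μs.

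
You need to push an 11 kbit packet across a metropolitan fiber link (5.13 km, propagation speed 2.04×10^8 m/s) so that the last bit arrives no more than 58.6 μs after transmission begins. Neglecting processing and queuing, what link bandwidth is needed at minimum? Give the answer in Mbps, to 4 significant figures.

328.8 Mbps

Propagation delay = 5130 / 204000000 = 25.1471 μs.
Transmission budget = 58.6 − 25.1471 = 33.4529 μs.
R ≥ L / t_tx = 11000 bits / 3.34529e-05 s = 328.8 Mbps.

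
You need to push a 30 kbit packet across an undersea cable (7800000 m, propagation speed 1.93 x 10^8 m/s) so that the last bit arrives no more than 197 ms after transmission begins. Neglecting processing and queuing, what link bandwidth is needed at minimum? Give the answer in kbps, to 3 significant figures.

192 kbps

Propagation delay = 7800000 / 193000000 = 40.4145 ms.
Transmission budget = 197 − 40.4145 = 156.585 ms.
R ≥ L / t_tx = 30000 bits / 0.156585 s = 192 kbps.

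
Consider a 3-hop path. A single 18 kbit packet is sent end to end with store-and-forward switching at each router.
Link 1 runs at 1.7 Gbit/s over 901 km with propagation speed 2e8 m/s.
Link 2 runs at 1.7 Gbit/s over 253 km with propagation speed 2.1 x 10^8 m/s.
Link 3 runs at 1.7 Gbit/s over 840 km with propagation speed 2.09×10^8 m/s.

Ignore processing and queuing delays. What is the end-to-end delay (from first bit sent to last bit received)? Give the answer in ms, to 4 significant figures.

9.761 ms

L = 18000 bits.
Transmission delay per hop = L/R = 18000/1700000000 = 0.0105882 ms; 3 hops → 0.0317647 ms.
Propagation delays (d/s per hop): 4.505, 1.20476, 4.01914 ms; sum = 9.7289 ms.
End-to-end = 9.761 ms.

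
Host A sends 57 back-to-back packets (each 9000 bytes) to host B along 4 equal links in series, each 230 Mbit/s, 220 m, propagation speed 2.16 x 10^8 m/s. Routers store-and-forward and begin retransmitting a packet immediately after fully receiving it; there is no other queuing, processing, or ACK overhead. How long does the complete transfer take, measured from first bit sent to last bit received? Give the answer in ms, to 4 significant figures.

18.79 ms

Per-hop transmission t_tx = L/R = 72000/230000000 = 0.313043 ms.
Per-hop propagation t_prop = 220/216000000 = 0.00101852 ms.
Pipeline fill: first packet needs 4·t_tx to clear all hops; remaining 56 packets each add one t_tx.
Total = (4+57-1)·t_tx + 4·t_prop = 60·0.313043 + 4·0.00101852 = 18.79 ms.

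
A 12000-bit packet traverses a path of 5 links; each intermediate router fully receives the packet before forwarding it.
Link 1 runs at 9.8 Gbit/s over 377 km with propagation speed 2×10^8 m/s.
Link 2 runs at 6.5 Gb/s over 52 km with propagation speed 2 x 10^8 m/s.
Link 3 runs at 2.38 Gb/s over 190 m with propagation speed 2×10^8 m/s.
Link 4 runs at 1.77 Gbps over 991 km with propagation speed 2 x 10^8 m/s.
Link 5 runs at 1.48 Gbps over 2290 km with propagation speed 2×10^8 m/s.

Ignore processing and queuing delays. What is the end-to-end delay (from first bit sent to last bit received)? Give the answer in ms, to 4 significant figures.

Transmission delays (L/R per hop): 0.00122449, 0.00184615, 0.00504202, 0.00677966, 0.00810811 ms; sum = 0.0230004 ms.
Propagation delays (d/s per hop): 1.885, 0.26, 0.00095, 4.955, 11.45 ms; sum = 18.551 ms.
End-to-end = 18.57 ms.

18.57 ms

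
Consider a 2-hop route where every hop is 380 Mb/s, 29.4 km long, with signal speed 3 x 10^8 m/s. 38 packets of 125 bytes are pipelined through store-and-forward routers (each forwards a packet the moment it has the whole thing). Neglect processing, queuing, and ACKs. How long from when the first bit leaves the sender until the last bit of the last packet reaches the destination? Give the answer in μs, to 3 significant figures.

Per-hop transmission t_tx = L/R = 1000/380000000 = 2.63158 μs.
Per-hop propagation t_prop = 29400/300000000 = 98 μs.
Pipeline fill: first packet needs 2·t_tx to clear all hops; remaining 37 packets each add one t_tx.
Total = (2+38-1)·t_tx + 2·t_prop = 39·2.63158 + 2·98 = 299 μs.

299 μs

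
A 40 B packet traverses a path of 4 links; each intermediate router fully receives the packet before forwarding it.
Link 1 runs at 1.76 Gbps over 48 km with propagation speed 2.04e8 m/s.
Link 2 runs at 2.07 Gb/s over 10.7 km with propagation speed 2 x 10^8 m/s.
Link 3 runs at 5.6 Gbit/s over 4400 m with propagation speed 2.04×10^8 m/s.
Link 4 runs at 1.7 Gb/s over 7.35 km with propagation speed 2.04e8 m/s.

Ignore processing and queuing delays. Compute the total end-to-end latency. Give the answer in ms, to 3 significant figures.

L = 40 × 8 = 320 bits.
Transmission delays (L/R per hop): 0.000181818, 0.000154589, 5.71429e-05, 0.000188235 ms; sum = 0.000581786 ms.
Propagation delays (d/s per hop): 0.235294, 0.0535, 0.0215686, 0.0360294 ms; sum = 0.346392 ms.
End-to-end = 0.347 ms.

0.347 ms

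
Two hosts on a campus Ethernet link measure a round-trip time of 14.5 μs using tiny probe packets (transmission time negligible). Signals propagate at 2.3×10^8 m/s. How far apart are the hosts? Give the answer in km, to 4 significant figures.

1.668 km

One-way propagation = RTT/2 = 7.25 μs.
d = s × t = 2.3e+08 × 7.25e-06 = 1.668 km.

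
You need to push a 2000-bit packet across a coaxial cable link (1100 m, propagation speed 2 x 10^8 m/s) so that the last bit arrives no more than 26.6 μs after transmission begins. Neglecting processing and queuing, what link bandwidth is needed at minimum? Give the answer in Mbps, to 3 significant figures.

94.8 Mbps

Propagation delay = 1100 / 200000000 = 5.5 μs.
Transmission budget = 26.6 − 5.5 = 21.1 μs.
R ≥ L / t_tx = 2000 bits / 2.11e-05 s = 94.8 Mbps.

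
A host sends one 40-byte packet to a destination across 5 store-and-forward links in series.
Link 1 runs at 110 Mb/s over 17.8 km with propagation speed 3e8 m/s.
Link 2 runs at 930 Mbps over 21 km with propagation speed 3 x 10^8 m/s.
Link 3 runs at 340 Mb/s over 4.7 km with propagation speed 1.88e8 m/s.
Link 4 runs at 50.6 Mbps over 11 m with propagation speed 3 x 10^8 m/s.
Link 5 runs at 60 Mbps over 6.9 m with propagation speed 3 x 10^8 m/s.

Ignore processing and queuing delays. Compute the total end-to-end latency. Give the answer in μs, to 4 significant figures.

L = 40 × 8 = 320 bits.
Transmission delays (L/R per hop): 2.90909, 0.344086, 0.941176, 6.32411, 5.33333 μs; sum = 15.8518 μs.
Propagation delays (d/s per hop): 59.3333, 70, 25, 0.0366667, 0.023 μs; sum = 154.393 μs.
End-to-end = 170.2 μs.

170.2 μs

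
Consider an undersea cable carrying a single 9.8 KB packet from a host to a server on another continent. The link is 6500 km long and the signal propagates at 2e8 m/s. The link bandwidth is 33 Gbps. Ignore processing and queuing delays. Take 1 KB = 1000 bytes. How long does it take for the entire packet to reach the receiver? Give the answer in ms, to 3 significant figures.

L = 78400 bits.
Transmission delay = L/R = 78400 / 33000000000 = 0.00237576 ms.
Propagation delay = d/s = 6500000 m / 200000000 m/s = 32.5 ms.
Total = 32.5 ms.

32.5 ms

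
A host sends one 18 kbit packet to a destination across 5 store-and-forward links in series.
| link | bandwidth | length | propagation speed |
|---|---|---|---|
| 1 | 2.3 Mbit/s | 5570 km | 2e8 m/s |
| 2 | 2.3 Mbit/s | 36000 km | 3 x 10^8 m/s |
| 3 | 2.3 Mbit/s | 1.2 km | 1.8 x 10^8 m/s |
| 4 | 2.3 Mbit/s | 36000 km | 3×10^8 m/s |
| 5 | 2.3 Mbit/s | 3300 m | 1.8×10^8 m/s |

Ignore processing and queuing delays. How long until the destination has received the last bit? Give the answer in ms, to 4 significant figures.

L = 18000 bits.
Transmission delay per hop = L/R = 18000/2300000 = 7.82609 ms; 5 hops → 39.1304 ms.
Propagation delays (d/s per hop): 27.85, 120, 0.00666667, 120, 0.0183333 ms; sum = 267.875 ms.
End-to-end = 307.0 ms.

307.0 ms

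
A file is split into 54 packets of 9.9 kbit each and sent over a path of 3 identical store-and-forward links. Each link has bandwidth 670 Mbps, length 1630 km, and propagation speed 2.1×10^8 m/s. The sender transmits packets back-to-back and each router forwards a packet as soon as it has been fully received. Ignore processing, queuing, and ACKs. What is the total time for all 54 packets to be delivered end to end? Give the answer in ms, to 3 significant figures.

Per-hop transmission t_tx = L/R = 9900/670000000 = 0.0147761 ms.
Per-hop propagation t_prop = 1630000/210000000 = 7.7619 ms.
Pipeline fill: first packet needs 3·t_tx to clear all hops; remaining 53 packets each add one t_tx.
Total = (3+54-1)·t_tx + 3·t_prop = 56·0.0147761 + 3·7.7619 = 24.1 ms.

24.1 ms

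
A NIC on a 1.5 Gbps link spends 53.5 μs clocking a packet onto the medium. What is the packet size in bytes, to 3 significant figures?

L = R × t_tx = 1500000000 b/s × 5.35e-05 s = 80250 bits.
In bytes: 80250 / 8 = 10000 bytes.

10000 bytes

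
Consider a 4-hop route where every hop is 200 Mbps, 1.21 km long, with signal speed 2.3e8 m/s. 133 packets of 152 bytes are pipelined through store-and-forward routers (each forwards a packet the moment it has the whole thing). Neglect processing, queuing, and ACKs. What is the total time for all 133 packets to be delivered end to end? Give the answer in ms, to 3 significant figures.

Per-hop transmission t_tx = L/R = 1216/200000000 = 0.00608 ms.
Per-hop propagation t_prop = 1210/2.3e+08 = 0.00526087 ms.
Pipeline fill: first packet needs 4·t_tx to clear all hops; remaining 132 packets each add one t_tx.
Total = (4+133-1)·t_tx + 4·t_prop = 136·0.00608 + 4·0.00526087 = 0.848 ms.

0.848 ms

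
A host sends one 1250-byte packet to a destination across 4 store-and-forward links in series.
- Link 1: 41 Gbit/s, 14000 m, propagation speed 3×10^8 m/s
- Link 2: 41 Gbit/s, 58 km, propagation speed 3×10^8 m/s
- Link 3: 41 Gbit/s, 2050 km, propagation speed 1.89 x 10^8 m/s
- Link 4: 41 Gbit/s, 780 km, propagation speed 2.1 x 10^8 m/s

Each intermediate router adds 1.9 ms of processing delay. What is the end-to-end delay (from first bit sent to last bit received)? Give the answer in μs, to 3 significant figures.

L = 1250 × 8 = 10000 bits.
Transmission delay per hop = L/R = 10000/41000000000 = 0.243902 μs; 4 hops → 0.97561 μs.
Propagation delays (d/s per hop): 46.6667, 193.333, 10846.6, 3714.29 μs; sum = 14800.8 μs.
Processing at 3 router(s): 3 × 1.9 ms = 5700 μs.
End-to-end = 20500 μs.

20500 μs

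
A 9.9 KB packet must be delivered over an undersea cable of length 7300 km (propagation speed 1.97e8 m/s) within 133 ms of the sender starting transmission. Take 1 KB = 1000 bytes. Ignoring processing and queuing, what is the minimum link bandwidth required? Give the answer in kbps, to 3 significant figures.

L = 79200 bits.
Propagation delay = 7300000 / 197000000 = 37.0558 ms.
Transmission budget = 133 − 37.0558 = 95.9442 ms.
R ≥ L / t_tx = 79200 bits / 0.0959442 s = 825 kbps.

825 kbps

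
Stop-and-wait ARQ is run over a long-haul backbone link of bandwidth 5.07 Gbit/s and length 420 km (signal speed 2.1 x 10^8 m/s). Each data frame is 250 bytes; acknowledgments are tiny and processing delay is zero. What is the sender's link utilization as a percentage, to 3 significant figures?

t_tx = L/R = 2000/5070000000 = 3.94477e-07 s.
t_prop = 420000/210000000 = 0.002 s; RTT = 0.004 s.
Cycle = t_tx + RTT = 0.00400039 s.
Utilization = t_tx / cycle = 3.94477e-07/0.00400039 = 0.00986 %.

0.00986 %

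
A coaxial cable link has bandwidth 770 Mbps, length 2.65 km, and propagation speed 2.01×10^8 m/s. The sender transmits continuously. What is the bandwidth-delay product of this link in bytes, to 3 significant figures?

Propagation delay = 2650 / 2.01e+08 = 1.31841e-05 s.
BDP = R × t_prop = 770000000 × 1.31841e-05 = 10151.7 bits.
In bytes: 10151.7/8 = 1270 bytes.

1270 bytes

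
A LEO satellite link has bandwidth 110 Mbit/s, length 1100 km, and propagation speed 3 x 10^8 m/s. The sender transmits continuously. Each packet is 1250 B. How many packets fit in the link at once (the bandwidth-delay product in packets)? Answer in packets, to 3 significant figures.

40.3 packets

Propagation delay = 1100000 / 300000000 = 0.00366667 s.
BDP = R × t_prop = 110000000 × 0.00366667 = 403333 bits.
In packets of 10000 bits: 40.3 packets.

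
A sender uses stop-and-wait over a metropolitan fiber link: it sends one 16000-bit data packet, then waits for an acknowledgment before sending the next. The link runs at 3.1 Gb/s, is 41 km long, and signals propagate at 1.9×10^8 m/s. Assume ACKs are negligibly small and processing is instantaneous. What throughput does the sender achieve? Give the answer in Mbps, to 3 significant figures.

36.6 Mbps

t_tx = L/R = 16000/3100000000 = 5.16129e-06 s.
t_prop = 41000/190000000 = 0.000215789 s; RTT = 0.000431579 s.
Cycle = t_tx + RTT = 0.00043674 s.
Throughput = L / cycle = 16000 / 0.00043674 = 36.6 Mbps.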